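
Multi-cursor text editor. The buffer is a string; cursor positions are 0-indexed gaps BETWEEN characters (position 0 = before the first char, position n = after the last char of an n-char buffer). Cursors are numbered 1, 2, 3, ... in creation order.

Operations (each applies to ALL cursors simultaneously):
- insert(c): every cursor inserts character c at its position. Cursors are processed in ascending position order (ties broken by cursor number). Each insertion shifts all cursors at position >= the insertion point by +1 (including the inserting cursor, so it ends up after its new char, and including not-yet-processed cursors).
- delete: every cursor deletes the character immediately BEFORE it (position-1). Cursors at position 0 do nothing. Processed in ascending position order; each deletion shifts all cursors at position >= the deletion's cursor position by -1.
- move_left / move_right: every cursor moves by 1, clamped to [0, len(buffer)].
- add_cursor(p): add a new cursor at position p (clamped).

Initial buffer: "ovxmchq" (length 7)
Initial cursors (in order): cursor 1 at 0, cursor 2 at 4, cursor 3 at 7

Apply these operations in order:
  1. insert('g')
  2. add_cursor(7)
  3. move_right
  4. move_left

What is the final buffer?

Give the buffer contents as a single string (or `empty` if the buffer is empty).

After op 1 (insert('g')): buffer="govxmgchqg" (len 10), cursors c1@1 c2@6 c3@10, authorship 1....2...3
After op 2 (add_cursor(7)): buffer="govxmgchqg" (len 10), cursors c1@1 c2@6 c4@7 c3@10, authorship 1....2...3
After op 3 (move_right): buffer="govxmgchqg" (len 10), cursors c1@2 c2@7 c4@8 c3@10, authorship 1....2...3
After op 4 (move_left): buffer="govxmgchqg" (len 10), cursors c1@1 c2@6 c4@7 c3@9, authorship 1....2...3

Answer: govxmgchqg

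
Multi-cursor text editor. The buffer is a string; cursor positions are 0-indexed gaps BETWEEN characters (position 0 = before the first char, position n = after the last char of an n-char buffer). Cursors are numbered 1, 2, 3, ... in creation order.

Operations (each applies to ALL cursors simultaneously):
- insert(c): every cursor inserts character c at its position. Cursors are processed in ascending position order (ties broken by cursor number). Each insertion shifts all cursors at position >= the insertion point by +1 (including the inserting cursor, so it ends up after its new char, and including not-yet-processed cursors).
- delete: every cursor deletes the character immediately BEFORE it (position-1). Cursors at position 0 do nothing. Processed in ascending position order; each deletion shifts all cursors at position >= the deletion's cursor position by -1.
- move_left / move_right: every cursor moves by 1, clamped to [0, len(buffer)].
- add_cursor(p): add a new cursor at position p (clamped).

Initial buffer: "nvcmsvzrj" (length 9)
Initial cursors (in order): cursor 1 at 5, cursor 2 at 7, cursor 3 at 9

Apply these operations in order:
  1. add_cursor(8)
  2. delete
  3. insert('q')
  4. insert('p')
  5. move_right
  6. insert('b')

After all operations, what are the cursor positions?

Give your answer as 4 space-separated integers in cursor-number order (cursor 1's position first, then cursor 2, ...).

Answer: 8 17 17 17

Derivation:
After op 1 (add_cursor(8)): buffer="nvcmsvzrj" (len 9), cursors c1@5 c2@7 c4@8 c3@9, authorship .........
After op 2 (delete): buffer="nvcmv" (len 5), cursors c1@4 c2@5 c3@5 c4@5, authorship .....
After op 3 (insert('q')): buffer="nvcmqvqqq" (len 9), cursors c1@5 c2@9 c3@9 c4@9, authorship ....1.234
After op 4 (insert('p')): buffer="nvcmqpvqqqppp" (len 13), cursors c1@6 c2@13 c3@13 c4@13, authorship ....11.234234
After op 5 (move_right): buffer="nvcmqpvqqqppp" (len 13), cursors c1@7 c2@13 c3@13 c4@13, authorship ....11.234234
After op 6 (insert('b')): buffer="nvcmqpvbqqqpppbbb" (len 17), cursors c1@8 c2@17 c3@17 c4@17, authorship ....11.1234234234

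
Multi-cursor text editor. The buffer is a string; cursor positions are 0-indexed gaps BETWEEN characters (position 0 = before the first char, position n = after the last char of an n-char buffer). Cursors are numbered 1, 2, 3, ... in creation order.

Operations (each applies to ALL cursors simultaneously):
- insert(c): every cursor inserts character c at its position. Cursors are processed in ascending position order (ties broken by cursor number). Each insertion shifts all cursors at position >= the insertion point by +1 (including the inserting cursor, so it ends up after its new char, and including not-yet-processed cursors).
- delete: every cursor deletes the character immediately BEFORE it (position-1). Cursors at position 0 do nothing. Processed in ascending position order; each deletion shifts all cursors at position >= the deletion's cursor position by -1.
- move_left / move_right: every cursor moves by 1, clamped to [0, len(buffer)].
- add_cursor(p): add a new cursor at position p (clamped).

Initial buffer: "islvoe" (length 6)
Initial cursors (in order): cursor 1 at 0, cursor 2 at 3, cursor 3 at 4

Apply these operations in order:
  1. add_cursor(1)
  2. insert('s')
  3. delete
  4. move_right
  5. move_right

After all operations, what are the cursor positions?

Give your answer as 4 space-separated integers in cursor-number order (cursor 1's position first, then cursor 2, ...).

After op 1 (add_cursor(1)): buffer="islvoe" (len 6), cursors c1@0 c4@1 c2@3 c3@4, authorship ......
After op 2 (insert('s')): buffer="sisslsvsoe" (len 10), cursors c1@1 c4@3 c2@6 c3@8, authorship 1.4..2.3..
After op 3 (delete): buffer="islvoe" (len 6), cursors c1@0 c4@1 c2@3 c3@4, authorship ......
After op 4 (move_right): buffer="islvoe" (len 6), cursors c1@1 c4@2 c2@4 c3@5, authorship ......
After op 5 (move_right): buffer="islvoe" (len 6), cursors c1@2 c4@3 c2@5 c3@6, authorship ......

Answer: 2 5 6 3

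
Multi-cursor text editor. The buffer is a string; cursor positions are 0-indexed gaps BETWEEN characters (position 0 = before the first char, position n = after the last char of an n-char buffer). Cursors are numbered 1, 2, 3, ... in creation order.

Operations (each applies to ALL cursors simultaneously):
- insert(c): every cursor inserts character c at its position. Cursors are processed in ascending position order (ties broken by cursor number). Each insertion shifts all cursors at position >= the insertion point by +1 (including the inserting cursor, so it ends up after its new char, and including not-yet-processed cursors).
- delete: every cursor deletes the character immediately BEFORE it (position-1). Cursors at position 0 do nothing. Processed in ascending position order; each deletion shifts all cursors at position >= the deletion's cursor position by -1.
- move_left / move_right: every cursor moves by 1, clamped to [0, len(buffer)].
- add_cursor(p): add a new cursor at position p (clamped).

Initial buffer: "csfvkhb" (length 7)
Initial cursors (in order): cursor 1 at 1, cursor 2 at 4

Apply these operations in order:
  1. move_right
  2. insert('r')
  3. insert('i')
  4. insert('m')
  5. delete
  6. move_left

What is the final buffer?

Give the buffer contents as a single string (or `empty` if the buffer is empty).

After op 1 (move_right): buffer="csfvkhb" (len 7), cursors c1@2 c2@5, authorship .......
After op 2 (insert('r')): buffer="csrfvkrhb" (len 9), cursors c1@3 c2@7, authorship ..1...2..
After op 3 (insert('i')): buffer="csrifvkrihb" (len 11), cursors c1@4 c2@9, authorship ..11...22..
After op 4 (insert('m')): buffer="csrimfvkrimhb" (len 13), cursors c1@5 c2@11, authorship ..111...222..
After op 5 (delete): buffer="csrifvkrihb" (len 11), cursors c1@4 c2@9, authorship ..11...22..
After op 6 (move_left): buffer="csrifvkrihb" (len 11), cursors c1@3 c2@8, authorship ..11...22..

Answer: csrifvkrihb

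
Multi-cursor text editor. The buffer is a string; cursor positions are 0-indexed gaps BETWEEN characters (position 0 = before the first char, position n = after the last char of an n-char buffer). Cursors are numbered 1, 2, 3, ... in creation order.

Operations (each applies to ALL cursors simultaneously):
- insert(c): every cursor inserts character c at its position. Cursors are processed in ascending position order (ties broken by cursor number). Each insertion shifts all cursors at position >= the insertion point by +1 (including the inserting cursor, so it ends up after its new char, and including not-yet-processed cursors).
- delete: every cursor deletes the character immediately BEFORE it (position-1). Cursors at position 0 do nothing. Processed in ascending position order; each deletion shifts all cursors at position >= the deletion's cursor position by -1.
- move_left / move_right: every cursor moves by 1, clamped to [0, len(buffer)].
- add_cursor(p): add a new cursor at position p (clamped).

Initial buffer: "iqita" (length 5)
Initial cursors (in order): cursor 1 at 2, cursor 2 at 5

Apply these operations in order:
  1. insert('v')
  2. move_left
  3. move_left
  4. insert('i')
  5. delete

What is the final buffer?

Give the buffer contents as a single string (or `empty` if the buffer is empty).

Answer: iqvitav

Derivation:
After op 1 (insert('v')): buffer="iqvitav" (len 7), cursors c1@3 c2@7, authorship ..1...2
After op 2 (move_left): buffer="iqvitav" (len 7), cursors c1@2 c2@6, authorship ..1...2
After op 3 (move_left): buffer="iqvitav" (len 7), cursors c1@1 c2@5, authorship ..1...2
After op 4 (insert('i')): buffer="iiqvitiav" (len 9), cursors c1@2 c2@7, authorship .1.1..2.2
After op 5 (delete): buffer="iqvitav" (len 7), cursors c1@1 c2@5, authorship ..1...2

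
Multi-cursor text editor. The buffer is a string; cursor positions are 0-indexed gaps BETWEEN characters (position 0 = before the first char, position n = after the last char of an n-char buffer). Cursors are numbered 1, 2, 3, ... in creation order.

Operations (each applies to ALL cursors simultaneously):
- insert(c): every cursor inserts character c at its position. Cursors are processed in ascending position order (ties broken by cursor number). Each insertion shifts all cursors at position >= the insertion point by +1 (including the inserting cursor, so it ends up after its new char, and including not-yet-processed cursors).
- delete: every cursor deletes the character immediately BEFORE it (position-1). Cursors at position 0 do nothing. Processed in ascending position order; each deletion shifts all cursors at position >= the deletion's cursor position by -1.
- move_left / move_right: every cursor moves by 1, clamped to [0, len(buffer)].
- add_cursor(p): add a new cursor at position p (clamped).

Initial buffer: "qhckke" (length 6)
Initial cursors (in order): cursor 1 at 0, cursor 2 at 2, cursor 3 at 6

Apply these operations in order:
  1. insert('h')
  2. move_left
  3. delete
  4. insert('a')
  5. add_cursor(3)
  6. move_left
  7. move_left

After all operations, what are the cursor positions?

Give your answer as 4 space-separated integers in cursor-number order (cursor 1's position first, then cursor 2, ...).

Answer: 0 2 7 1

Derivation:
After op 1 (insert('h')): buffer="hqhhckkeh" (len 9), cursors c1@1 c2@4 c3@9, authorship 1..2....3
After op 2 (move_left): buffer="hqhhckkeh" (len 9), cursors c1@0 c2@3 c3@8, authorship 1..2....3
After op 3 (delete): buffer="hqhckkh" (len 7), cursors c1@0 c2@2 c3@6, authorship 1.2...3
After op 4 (insert('a')): buffer="ahqahckkah" (len 10), cursors c1@1 c2@4 c3@9, authorship 11.22...33
After op 5 (add_cursor(3)): buffer="ahqahckkah" (len 10), cursors c1@1 c4@3 c2@4 c3@9, authorship 11.22...33
After op 6 (move_left): buffer="ahqahckkah" (len 10), cursors c1@0 c4@2 c2@3 c3@8, authorship 11.22...33
After op 7 (move_left): buffer="ahqahckkah" (len 10), cursors c1@0 c4@1 c2@2 c3@7, authorship 11.22...33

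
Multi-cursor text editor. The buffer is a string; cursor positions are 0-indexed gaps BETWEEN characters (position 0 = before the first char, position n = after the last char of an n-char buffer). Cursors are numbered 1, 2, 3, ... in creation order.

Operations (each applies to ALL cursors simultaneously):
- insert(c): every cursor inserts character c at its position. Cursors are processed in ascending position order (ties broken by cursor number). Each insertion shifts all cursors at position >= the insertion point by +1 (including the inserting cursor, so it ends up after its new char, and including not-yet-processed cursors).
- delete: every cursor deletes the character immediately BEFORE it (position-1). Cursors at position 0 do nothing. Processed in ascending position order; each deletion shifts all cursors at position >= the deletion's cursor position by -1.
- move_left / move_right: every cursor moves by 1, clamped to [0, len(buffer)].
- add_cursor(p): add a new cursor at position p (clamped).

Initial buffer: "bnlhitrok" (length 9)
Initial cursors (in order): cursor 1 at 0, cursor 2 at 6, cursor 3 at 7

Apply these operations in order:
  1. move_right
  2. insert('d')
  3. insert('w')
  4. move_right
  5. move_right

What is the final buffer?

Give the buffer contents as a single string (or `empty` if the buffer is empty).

After op 1 (move_right): buffer="bnlhitrok" (len 9), cursors c1@1 c2@7 c3@8, authorship .........
After op 2 (insert('d')): buffer="bdnlhitrdodk" (len 12), cursors c1@2 c2@9 c3@11, authorship .1......2.3.
After op 3 (insert('w')): buffer="bdwnlhitrdwodwk" (len 15), cursors c1@3 c2@11 c3@14, authorship .11......22.33.
After op 4 (move_right): buffer="bdwnlhitrdwodwk" (len 15), cursors c1@4 c2@12 c3@15, authorship .11......22.33.
After op 5 (move_right): buffer="bdwnlhitrdwodwk" (len 15), cursors c1@5 c2@13 c3@15, authorship .11......22.33.

Answer: bdwnlhitrdwodwk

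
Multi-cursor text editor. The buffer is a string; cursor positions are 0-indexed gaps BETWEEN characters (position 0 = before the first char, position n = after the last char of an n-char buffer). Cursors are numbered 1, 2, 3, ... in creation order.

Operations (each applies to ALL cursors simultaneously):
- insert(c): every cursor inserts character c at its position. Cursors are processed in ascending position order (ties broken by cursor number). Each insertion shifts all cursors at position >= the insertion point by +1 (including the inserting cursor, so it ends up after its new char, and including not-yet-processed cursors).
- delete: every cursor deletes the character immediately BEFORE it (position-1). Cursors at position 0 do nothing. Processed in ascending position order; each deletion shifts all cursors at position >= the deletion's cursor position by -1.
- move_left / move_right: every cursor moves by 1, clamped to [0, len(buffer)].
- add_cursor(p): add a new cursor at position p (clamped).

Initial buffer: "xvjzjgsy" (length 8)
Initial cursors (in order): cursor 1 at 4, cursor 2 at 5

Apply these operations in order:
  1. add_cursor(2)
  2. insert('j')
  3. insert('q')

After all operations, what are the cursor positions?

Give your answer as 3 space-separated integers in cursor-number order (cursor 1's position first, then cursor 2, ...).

Answer: 8 11 4

Derivation:
After op 1 (add_cursor(2)): buffer="xvjzjgsy" (len 8), cursors c3@2 c1@4 c2@5, authorship ........
After op 2 (insert('j')): buffer="xvjjzjjjgsy" (len 11), cursors c3@3 c1@6 c2@8, authorship ..3..1.2...
After op 3 (insert('q')): buffer="xvjqjzjqjjqgsy" (len 14), cursors c3@4 c1@8 c2@11, authorship ..33..11.22...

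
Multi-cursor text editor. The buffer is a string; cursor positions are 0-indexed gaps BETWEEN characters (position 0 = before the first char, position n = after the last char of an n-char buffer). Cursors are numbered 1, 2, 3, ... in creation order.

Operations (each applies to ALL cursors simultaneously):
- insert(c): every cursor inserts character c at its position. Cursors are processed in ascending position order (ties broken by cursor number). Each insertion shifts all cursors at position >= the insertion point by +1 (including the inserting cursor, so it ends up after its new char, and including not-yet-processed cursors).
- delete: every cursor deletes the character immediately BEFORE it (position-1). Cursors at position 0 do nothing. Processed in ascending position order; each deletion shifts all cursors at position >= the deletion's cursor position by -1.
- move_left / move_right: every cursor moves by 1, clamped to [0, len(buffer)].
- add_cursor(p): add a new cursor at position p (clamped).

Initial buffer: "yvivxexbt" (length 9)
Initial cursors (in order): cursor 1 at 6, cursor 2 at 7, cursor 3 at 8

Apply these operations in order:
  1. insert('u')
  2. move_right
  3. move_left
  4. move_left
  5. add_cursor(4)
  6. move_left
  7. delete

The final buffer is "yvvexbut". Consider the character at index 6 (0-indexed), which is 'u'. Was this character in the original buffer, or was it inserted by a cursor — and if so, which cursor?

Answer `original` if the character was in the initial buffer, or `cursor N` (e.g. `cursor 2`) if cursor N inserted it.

Answer: cursor 3

Derivation:
After op 1 (insert('u')): buffer="yvivxeuxubut" (len 12), cursors c1@7 c2@9 c3@11, authorship ......1.2.3.
After op 2 (move_right): buffer="yvivxeuxubut" (len 12), cursors c1@8 c2@10 c3@12, authorship ......1.2.3.
After op 3 (move_left): buffer="yvivxeuxubut" (len 12), cursors c1@7 c2@9 c3@11, authorship ......1.2.3.
After op 4 (move_left): buffer="yvivxeuxubut" (len 12), cursors c1@6 c2@8 c3@10, authorship ......1.2.3.
After op 5 (add_cursor(4)): buffer="yvivxeuxubut" (len 12), cursors c4@4 c1@6 c2@8 c3@10, authorship ......1.2.3.
After op 6 (move_left): buffer="yvivxeuxubut" (len 12), cursors c4@3 c1@5 c2@7 c3@9, authorship ......1.2.3.
After op 7 (delete): buffer="yvvexbut" (len 8), cursors c4@2 c1@3 c2@4 c3@5, authorship ......3.
Authorship (.=original, N=cursor N): . . . . . . 3 .
Index 6: author = 3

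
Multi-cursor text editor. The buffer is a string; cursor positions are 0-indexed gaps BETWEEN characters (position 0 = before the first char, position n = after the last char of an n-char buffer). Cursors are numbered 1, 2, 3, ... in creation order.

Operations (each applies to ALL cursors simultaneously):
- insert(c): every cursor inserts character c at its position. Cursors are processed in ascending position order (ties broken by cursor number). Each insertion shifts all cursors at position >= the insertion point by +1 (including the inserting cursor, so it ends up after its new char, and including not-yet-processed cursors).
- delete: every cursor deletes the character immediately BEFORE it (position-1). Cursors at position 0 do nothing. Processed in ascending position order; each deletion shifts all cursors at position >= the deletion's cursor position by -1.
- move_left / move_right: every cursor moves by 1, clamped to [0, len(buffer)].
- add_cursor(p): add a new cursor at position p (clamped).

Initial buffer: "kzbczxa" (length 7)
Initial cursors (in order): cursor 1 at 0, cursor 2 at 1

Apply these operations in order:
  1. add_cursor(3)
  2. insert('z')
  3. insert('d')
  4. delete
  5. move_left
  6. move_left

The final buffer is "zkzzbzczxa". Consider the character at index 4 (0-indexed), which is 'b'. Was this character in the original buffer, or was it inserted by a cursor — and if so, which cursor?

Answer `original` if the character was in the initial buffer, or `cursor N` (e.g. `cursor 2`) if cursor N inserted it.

After op 1 (add_cursor(3)): buffer="kzbczxa" (len 7), cursors c1@0 c2@1 c3@3, authorship .......
After op 2 (insert('z')): buffer="zkzzbzczxa" (len 10), cursors c1@1 c2@3 c3@6, authorship 1.2..3....
After op 3 (insert('d')): buffer="zdkzdzbzdczxa" (len 13), cursors c1@2 c2@5 c3@9, authorship 11.22..33....
After op 4 (delete): buffer="zkzzbzczxa" (len 10), cursors c1@1 c2@3 c3@6, authorship 1.2..3....
After op 5 (move_left): buffer="zkzzbzczxa" (len 10), cursors c1@0 c2@2 c3@5, authorship 1.2..3....
After op 6 (move_left): buffer="zkzzbzczxa" (len 10), cursors c1@0 c2@1 c3@4, authorship 1.2..3....
Authorship (.=original, N=cursor N): 1 . 2 . . 3 . . . .
Index 4: author = original

Answer: original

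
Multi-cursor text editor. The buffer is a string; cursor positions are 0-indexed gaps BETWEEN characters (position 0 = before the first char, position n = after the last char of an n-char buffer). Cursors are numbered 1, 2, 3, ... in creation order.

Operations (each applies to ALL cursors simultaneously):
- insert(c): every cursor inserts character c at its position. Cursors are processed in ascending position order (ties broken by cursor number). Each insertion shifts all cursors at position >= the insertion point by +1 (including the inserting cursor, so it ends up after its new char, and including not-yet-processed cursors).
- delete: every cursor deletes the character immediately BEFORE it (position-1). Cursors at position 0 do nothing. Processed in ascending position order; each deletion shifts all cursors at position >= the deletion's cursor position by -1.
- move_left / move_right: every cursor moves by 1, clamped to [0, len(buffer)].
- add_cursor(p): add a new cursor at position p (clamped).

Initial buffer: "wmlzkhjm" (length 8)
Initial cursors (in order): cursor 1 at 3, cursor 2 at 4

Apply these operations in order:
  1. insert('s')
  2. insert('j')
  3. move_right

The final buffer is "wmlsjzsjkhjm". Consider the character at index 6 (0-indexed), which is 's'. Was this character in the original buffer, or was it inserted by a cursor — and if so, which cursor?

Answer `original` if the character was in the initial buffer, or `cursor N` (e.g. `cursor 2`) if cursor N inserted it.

After op 1 (insert('s')): buffer="wmlszskhjm" (len 10), cursors c1@4 c2@6, authorship ...1.2....
After op 2 (insert('j')): buffer="wmlsjzsjkhjm" (len 12), cursors c1@5 c2@8, authorship ...11.22....
After op 3 (move_right): buffer="wmlsjzsjkhjm" (len 12), cursors c1@6 c2@9, authorship ...11.22....
Authorship (.=original, N=cursor N): . . . 1 1 . 2 2 . . . .
Index 6: author = 2

Answer: cursor 2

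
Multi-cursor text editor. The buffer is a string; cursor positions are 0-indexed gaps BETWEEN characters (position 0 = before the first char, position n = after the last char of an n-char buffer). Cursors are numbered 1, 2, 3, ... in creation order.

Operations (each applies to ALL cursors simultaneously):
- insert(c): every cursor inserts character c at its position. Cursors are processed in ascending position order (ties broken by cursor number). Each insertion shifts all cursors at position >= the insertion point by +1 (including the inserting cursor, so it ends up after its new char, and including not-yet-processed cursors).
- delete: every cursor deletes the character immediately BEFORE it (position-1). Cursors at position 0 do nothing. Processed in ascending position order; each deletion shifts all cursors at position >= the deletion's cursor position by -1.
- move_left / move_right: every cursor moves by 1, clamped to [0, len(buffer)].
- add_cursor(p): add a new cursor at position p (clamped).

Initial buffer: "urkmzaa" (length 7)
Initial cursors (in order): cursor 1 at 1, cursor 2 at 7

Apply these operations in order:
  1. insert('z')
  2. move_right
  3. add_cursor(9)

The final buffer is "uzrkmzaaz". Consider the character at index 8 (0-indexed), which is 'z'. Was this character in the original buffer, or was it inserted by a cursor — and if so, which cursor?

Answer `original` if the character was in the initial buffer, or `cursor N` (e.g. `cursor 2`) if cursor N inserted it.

Answer: cursor 2

Derivation:
After op 1 (insert('z')): buffer="uzrkmzaaz" (len 9), cursors c1@2 c2@9, authorship .1......2
After op 2 (move_right): buffer="uzrkmzaaz" (len 9), cursors c1@3 c2@9, authorship .1......2
After op 3 (add_cursor(9)): buffer="uzrkmzaaz" (len 9), cursors c1@3 c2@9 c3@9, authorship .1......2
Authorship (.=original, N=cursor N): . 1 . . . . . . 2
Index 8: author = 2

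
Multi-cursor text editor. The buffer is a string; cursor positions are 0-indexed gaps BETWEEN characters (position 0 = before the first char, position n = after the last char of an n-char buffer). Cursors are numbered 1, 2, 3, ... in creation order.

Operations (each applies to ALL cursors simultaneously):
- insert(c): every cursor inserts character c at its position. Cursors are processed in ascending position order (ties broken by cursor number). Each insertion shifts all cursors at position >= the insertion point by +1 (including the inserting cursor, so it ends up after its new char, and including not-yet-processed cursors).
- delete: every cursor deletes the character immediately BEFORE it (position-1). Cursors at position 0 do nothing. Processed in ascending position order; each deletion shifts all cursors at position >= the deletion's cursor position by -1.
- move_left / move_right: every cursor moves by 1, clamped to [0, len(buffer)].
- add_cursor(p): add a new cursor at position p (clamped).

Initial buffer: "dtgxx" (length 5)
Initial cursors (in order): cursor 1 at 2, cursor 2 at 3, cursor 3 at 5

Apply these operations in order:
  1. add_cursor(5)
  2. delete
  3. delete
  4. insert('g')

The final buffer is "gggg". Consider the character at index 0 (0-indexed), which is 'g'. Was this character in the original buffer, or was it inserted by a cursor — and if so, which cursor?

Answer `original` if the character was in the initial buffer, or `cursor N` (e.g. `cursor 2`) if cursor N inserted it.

Answer: cursor 1

Derivation:
After op 1 (add_cursor(5)): buffer="dtgxx" (len 5), cursors c1@2 c2@3 c3@5 c4@5, authorship .....
After op 2 (delete): buffer="d" (len 1), cursors c1@1 c2@1 c3@1 c4@1, authorship .
After op 3 (delete): buffer="" (len 0), cursors c1@0 c2@0 c3@0 c4@0, authorship 
After op 4 (insert('g')): buffer="gggg" (len 4), cursors c1@4 c2@4 c3@4 c4@4, authorship 1234
Authorship (.=original, N=cursor N): 1 2 3 4
Index 0: author = 1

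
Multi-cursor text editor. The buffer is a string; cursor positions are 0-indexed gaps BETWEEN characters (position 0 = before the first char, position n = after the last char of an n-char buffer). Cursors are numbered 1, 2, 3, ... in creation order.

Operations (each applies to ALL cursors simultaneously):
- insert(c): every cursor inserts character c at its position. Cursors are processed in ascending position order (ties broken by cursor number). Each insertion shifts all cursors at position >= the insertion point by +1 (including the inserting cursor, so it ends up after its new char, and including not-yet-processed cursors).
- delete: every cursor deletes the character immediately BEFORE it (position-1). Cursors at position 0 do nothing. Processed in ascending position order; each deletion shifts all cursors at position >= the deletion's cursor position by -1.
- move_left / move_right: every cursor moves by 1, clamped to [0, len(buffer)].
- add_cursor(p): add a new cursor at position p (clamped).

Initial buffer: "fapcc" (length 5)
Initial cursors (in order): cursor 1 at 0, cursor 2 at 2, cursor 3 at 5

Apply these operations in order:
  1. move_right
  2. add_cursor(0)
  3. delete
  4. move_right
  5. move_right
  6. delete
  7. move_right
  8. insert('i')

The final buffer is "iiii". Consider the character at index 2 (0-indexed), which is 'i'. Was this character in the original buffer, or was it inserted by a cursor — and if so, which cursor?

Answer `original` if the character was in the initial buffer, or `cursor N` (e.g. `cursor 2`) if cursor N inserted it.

After op 1 (move_right): buffer="fapcc" (len 5), cursors c1@1 c2@3 c3@5, authorship .....
After op 2 (add_cursor(0)): buffer="fapcc" (len 5), cursors c4@0 c1@1 c2@3 c3@5, authorship .....
After op 3 (delete): buffer="ac" (len 2), cursors c1@0 c4@0 c2@1 c3@2, authorship ..
After op 4 (move_right): buffer="ac" (len 2), cursors c1@1 c4@1 c2@2 c3@2, authorship ..
After op 5 (move_right): buffer="ac" (len 2), cursors c1@2 c2@2 c3@2 c4@2, authorship ..
After op 6 (delete): buffer="" (len 0), cursors c1@0 c2@0 c3@0 c4@0, authorship 
After op 7 (move_right): buffer="" (len 0), cursors c1@0 c2@0 c3@0 c4@0, authorship 
After op 8 (insert('i')): buffer="iiii" (len 4), cursors c1@4 c2@4 c3@4 c4@4, authorship 1234
Authorship (.=original, N=cursor N): 1 2 3 4
Index 2: author = 3

Answer: cursor 3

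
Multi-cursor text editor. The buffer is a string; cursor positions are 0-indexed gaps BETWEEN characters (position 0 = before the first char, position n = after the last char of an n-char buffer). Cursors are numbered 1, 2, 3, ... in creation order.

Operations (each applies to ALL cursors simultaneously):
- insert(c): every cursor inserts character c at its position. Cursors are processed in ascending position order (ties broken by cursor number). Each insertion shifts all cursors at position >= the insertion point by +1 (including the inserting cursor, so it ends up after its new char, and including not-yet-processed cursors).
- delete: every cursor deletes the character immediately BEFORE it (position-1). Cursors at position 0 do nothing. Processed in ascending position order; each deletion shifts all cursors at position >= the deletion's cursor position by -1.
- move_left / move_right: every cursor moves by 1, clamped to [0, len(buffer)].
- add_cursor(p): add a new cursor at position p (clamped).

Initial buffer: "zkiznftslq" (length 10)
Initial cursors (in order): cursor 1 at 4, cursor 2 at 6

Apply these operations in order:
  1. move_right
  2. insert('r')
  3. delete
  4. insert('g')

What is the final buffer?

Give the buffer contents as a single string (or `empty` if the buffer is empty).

After op 1 (move_right): buffer="zkiznftslq" (len 10), cursors c1@5 c2@7, authorship ..........
After op 2 (insert('r')): buffer="zkiznrftrslq" (len 12), cursors c1@6 c2@9, authorship .....1..2...
After op 3 (delete): buffer="zkiznftslq" (len 10), cursors c1@5 c2@7, authorship ..........
After op 4 (insert('g')): buffer="zkizngftgslq" (len 12), cursors c1@6 c2@9, authorship .....1..2...

Answer: zkizngftgslq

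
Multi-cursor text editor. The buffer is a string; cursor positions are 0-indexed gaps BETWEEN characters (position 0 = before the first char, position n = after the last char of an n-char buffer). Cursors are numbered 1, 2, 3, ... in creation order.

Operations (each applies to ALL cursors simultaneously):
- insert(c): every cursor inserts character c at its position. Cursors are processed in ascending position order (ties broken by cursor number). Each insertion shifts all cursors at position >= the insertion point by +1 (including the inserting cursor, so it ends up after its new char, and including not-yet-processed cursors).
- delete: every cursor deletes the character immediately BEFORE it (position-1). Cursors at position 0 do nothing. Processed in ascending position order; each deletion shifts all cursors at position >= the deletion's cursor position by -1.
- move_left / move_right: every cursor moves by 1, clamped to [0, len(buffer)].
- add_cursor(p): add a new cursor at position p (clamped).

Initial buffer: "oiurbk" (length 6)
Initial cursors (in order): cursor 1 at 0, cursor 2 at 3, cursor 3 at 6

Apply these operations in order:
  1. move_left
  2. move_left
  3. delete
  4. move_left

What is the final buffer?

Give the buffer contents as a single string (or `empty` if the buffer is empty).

Answer: iubk

Derivation:
After op 1 (move_left): buffer="oiurbk" (len 6), cursors c1@0 c2@2 c3@5, authorship ......
After op 2 (move_left): buffer="oiurbk" (len 6), cursors c1@0 c2@1 c3@4, authorship ......
After op 3 (delete): buffer="iubk" (len 4), cursors c1@0 c2@0 c3@2, authorship ....
After op 4 (move_left): buffer="iubk" (len 4), cursors c1@0 c2@0 c3@1, authorship ....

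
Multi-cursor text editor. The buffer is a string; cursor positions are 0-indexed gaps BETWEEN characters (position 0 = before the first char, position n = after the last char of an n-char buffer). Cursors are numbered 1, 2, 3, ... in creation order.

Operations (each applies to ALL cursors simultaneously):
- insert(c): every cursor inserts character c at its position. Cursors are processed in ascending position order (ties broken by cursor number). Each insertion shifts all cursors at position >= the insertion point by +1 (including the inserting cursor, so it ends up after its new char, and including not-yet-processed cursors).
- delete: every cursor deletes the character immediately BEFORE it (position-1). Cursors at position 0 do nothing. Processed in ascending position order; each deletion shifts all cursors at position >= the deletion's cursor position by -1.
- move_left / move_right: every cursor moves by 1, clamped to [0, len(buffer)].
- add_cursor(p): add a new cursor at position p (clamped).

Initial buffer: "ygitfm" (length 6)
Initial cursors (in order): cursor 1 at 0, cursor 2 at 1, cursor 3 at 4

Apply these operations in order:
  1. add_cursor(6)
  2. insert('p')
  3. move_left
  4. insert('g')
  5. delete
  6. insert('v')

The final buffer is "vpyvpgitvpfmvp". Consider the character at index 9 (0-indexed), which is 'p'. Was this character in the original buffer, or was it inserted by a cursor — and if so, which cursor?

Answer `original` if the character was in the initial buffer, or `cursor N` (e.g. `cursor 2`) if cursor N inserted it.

Answer: cursor 3

Derivation:
After op 1 (add_cursor(6)): buffer="ygitfm" (len 6), cursors c1@0 c2@1 c3@4 c4@6, authorship ......
After op 2 (insert('p')): buffer="pypgitpfmp" (len 10), cursors c1@1 c2@3 c3@7 c4@10, authorship 1.2...3..4
After op 3 (move_left): buffer="pypgitpfmp" (len 10), cursors c1@0 c2@2 c3@6 c4@9, authorship 1.2...3..4
After op 4 (insert('g')): buffer="gpygpgitgpfmgp" (len 14), cursors c1@1 c2@4 c3@9 c4@13, authorship 11.22...33..44
After op 5 (delete): buffer="pypgitpfmp" (len 10), cursors c1@0 c2@2 c3@6 c4@9, authorship 1.2...3..4
After op 6 (insert('v')): buffer="vpyvpgitvpfmvp" (len 14), cursors c1@1 c2@4 c3@9 c4@13, authorship 11.22...33..44
Authorship (.=original, N=cursor N): 1 1 . 2 2 . . . 3 3 . . 4 4
Index 9: author = 3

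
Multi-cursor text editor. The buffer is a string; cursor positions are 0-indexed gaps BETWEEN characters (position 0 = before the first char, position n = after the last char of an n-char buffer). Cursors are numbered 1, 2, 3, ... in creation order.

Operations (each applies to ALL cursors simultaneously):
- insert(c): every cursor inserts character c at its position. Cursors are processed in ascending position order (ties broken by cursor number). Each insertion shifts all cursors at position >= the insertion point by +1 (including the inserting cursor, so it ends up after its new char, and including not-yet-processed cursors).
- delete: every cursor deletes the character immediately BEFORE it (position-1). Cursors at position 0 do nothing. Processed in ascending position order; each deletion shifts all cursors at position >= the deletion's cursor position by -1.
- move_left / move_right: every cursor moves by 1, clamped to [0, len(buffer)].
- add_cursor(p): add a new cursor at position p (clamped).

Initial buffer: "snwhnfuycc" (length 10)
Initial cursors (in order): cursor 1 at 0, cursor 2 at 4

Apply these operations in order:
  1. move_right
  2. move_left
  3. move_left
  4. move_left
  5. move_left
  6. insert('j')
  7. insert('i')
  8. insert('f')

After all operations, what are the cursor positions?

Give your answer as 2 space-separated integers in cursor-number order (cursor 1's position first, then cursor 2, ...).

After op 1 (move_right): buffer="snwhnfuycc" (len 10), cursors c1@1 c2@5, authorship ..........
After op 2 (move_left): buffer="snwhnfuycc" (len 10), cursors c1@0 c2@4, authorship ..........
After op 3 (move_left): buffer="snwhnfuycc" (len 10), cursors c1@0 c2@3, authorship ..........
After op 4 (move_left): buffer="snwhnfuycc" (len 10), cursors c1@0 c2@2, authorship ..........
After op 5 (move_left): buffer="snwhnfuycc" (len 10), cursors c1@0 c2@1, authorship ..........
After op 6 (insert('j')): buffer="jsjnwhnfuycc" (len 12), cursors c1@1 c2@3, authorship 1.2.........
After op 7 (insert('i')): buffer="jisjinwhnfuycc" (len 14), cursors c1@2 c2@5, authorship 11.22.........
After op 8 (insert('f')): buffer="jifsjifnwhnfuycc" (len 16), cursors c1@3 c2@7, authorship 111.222.........

Answer: 3 7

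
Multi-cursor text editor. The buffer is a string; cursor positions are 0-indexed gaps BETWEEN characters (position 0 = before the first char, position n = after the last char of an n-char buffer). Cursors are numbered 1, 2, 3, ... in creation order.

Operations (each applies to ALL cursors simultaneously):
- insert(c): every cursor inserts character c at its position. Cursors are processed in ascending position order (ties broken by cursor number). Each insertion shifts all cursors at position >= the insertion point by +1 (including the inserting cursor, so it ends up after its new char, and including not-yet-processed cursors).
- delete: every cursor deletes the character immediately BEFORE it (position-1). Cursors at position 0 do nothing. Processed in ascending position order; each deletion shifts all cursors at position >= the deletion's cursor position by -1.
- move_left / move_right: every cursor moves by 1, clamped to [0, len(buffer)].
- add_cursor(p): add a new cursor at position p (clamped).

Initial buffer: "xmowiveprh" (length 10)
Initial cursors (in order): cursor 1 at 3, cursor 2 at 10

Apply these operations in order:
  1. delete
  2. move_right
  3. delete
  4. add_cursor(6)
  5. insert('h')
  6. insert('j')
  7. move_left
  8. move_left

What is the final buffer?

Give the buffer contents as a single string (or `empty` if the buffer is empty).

Answer: xmhjivephhjj

Derivation:
After op 1 (delete): buffer="xmwivepr" (len 8), cursors c1@2 c2@8, authorship ........
After op 2 (move_right): buffer="xmwivepr" (len 8), cursors c1@3 c2@8, authorship ........
After op 3 (delete): buffer="xmivep" (len 6), cursors c1@2 c2@6, authorship ......
After op 4 (add_cursor(6)): buffer="xmivep" (len 6), cursors c1@2 c2@6 c3@6, authorship ......
After op 5 (insert('h')): buffer="xmhivephh" (len 9), cursors c1@3 c2@9 c3@9, authorship ..1....23
After op 6 (insert('j')): buffer="xmhjivephhjj" (len 12), cursors c1@4 c2@12 c3@12, authorship ..11....2323
After op 7 (move_left): buffer="xmhjivephhjj" (len 12), cursors c1@3 c2@11 c3@11, authorship ..11....2323
After op 8 (move_left): buffer="xmhjivephhjj" (len 12), cursors c1@2 c2@10 c3@10, authorship ..11....2323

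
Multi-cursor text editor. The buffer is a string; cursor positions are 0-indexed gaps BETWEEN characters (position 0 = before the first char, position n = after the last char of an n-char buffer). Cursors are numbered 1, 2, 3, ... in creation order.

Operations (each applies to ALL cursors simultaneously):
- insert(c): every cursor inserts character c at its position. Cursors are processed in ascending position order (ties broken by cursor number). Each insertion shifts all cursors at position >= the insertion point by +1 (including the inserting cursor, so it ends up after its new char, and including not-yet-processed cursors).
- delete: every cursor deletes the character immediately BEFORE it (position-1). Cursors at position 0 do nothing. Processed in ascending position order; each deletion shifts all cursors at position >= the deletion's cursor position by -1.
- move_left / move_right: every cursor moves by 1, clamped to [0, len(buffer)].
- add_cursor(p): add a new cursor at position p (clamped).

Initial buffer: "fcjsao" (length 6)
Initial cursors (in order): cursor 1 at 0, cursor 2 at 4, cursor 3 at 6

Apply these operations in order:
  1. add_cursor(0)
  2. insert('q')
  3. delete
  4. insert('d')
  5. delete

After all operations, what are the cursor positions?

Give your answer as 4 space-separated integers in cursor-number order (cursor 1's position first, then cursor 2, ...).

After op 1 (add_cursor(0)): buffer="fcjsao" (len 6), cursors c1@0 c4@0 c2@4 c3@6, authorship ......
After op 2 (insert('q')): buffer="qqfcjsqaoq" (len 10), cursors c1@2 c4@2 c2@7 c3@10, authorship 14....2..3
After op 3 (delete): buffer="fcjsao" (len 6), cursors c1@0 c4@0 c2@4 c3@6, authorship ......
After op 4 (insert('d')): buffer="ddfcjsdaod" (len 10), cursors c1@2 c4@2 c2@7 c3@10, authorship 14....2..3
After op 5 (delete): buffer="fcjsao" (len 6), cursors c1@0 c4@0 c2@4 c3@6, authorship ......

Answer: 0 4 6 0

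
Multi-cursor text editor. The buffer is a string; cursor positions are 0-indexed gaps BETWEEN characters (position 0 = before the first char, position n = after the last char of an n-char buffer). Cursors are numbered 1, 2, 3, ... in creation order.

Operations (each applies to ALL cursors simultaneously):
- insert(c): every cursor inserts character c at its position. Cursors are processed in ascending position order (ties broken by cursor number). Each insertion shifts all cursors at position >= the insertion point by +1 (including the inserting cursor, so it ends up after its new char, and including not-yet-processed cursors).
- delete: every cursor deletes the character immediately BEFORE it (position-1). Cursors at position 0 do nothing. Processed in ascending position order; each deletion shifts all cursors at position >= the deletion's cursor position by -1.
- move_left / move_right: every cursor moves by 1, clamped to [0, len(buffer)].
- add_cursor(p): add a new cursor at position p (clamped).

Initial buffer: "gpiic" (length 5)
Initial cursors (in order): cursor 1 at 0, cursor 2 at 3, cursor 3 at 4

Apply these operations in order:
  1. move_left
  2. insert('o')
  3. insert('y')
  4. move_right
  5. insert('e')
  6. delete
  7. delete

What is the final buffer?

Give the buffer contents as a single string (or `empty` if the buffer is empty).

After op 1 (move_left): buffer="gpiic" (len 5), cursors c1@0 c2@2 c3@3, authorship .....
After op 2 (insert('o')): buffer="ogpoioic" (len 8), cursors c1@1 c2@4 c3@6, authorship 1..2.3..
After op 3 (insert('y')): buffer="oygpoyioyic" (len 11), cursors c1@2 c2@6 c3@9, authorship 11..22.33..
After op 4 (move_right): buffer="oygpoyioyic" (len 11), cursors c1@3 c2@7 c3@10, authorship 11..22.33..
After op 5 (insert('e')): buffer="oygepoyieoyiec" (len 14), cursors c1@4 c2@9 c3@13, authorship 11.1.22.233.3.
After op 6 (delete): buffer="oygpoyioyic" (len 11), cursors c1@3 c2@7 c3@10, authorship 11..22.33..
After op 7 (delete): buffer="oypoyoyc" (len 8), cursors c1@2 c2@5 c3@7, authorship 11.2233.

Answer: oypoyoyc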